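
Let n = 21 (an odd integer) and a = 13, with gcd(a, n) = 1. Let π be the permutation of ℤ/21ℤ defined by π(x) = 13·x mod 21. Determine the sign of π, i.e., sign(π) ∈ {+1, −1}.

Trace 1: π^k(1) = [1, 13] for k=0..1.
Cycle type of π: 2×9 + 1×3; total 12 cycles.
sign(π) = (−1)^{n − #cycles} = (−1)^{21−12} = (−1)^9 = -1.
The Jacobi symbol (13|21) = -1 (Zolotarev) agrees.

-1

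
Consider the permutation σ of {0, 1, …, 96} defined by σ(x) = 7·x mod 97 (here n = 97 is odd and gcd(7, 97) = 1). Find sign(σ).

-1

Trace 81: π^k(81) = [81, 82, 89, 41, 93, 69, 95] for k=0..6.
Decompose π into cycles: lengths [96, 1] (2 cycles, including the fixed point 0).
Σ(ℓ_i−1) = 97−2 = 95; sign = (−1)^95 = -1.
(7|97)_J = -1 (Zolotarev's lemma cross-check).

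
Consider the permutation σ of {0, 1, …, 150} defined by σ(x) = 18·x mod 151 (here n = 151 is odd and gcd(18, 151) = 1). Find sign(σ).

+1

Orbit of 78 under x↦18x: [78, 45, 55, 84, 2, 36, 44]… (length divides ord_151(18)).
Cycle type of π: 75×2 + 1; total 3 cycles.
n − c = 151 − 3 = 148; sign = (−1)^148 = +1.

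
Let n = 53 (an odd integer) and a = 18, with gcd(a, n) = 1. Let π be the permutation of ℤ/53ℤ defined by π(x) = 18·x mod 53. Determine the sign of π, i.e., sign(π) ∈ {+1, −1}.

Orbit of 2 under x↦18x: [2, 36, 12, 4, 19, 24, 8]… (length divides ord_53(18)).
2 cycles of lengths [52, 1].
53 − 2 = 51 transpositions; sign(π) = (−1)^51 = -1.
Check: (18/53) = -1 by Zolotarev.

-1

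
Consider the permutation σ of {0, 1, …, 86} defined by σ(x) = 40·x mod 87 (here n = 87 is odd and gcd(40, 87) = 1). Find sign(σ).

-1

Trace 49: π^k(49) = [49, 46, 13, 85, 7, 19, 64] for k=0..6.
6 cycles of lengths [28, 28, 28, 1, 1, 1].
6 cycles on 87: each ℓ→(−1)^(ℓ−1), product (−1)^81 = -1.
Via Zolotarev, sign(π_{40}) = (40|87) = -1.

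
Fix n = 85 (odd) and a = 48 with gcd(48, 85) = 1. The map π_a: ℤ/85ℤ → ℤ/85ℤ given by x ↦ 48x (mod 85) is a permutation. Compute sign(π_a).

+1

Start at x=27: 27 → 21 → 73 → 19 → 62 → 1 → 48 → … (one orbit).
Cycle lengths of π_48 on ℤ/85ℤ: [16, 16, 16, 16, 16, 4, 1]; 7 cycles in total.
7 cycles on 85: each ℓ→(−1)^(ℓ−1), product (−1)^78 = +1.
Zolotarev: (48|85) = +1, matching the cycle-count sign.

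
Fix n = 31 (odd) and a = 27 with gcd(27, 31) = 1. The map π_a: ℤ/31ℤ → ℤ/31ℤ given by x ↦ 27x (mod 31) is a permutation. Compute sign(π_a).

-1

Orbit of 23 under x↦27x: [23, 1, 27, 16, 29, 8, 30]… (length divides ord_31(27)).
Cycle type of π: 10×3 + 1; total 4 cycles.
31 − 4 = 27 transpositions; sign(π) = (−1)^27 = -1.
(27|31)_J = -1 (Zolotarev's lemma cross-check).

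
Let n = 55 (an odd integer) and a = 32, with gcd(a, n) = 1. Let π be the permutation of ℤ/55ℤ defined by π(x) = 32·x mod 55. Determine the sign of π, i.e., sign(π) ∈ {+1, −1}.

Trace 43: π^k(43) = [43, 1, 32, 34] for k=0..3.
Cycle lengths of π_32 on ℤ/55ℤ: [4, 4, 4, 4, 4, 4, 4, 4, 4, 4, 4, 2, 2, 2, 2, 2, 1]; 17 cycles in total.
sign(π) = (−1)^{n − #cycles} = (−1)^{55−17} = (−1)^38 = +1.
Check: (32/55) = +1 by Zolotarev.

+1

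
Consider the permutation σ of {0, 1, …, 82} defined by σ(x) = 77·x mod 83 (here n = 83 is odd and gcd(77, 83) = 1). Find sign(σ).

+1

Orbit of 21 under x↦77x: [21, 40, 9, 29, 75, 48, 44]… (length divides ord_83(77)).
The orbit structure of x ↦ 77x mod 83: 3 orbits of sizes [41, 41, 1].
With 3 cycles on 83 points, sign = (−1)^{83−3} = +1.
Check: (77/83) = +1 by Zolotarev.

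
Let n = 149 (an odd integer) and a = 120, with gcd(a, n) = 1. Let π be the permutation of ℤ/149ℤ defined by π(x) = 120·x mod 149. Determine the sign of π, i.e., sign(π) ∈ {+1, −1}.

Orbit of 148 under x↦120x: [148, 29, 53, 102, 22, 107, 26]… (length divides ord_149(120)).
π_120 has 3 disjoint cycles with lengths [74, 74, 1] on {0,…,148}.
With 3 cycles on 149 points, sign = (−1)^{149−3} = +1.
Via Zolotarev, sign(π_{120}) = (120|149) = +1.

+1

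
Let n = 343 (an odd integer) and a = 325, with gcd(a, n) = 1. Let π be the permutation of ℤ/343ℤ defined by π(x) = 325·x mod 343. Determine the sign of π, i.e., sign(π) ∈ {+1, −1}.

-1

Orbit of 325 under x↦325x: [325, 324, 342, 18, 19, 1]… (length divides ord_343(325)).
π_325 has 58 disjoint cycles with lengths [6, 6, 6, 6, 6, 6, 6, 6, 6, 6, 6, 6, 6, 6, 6, 6, 6, 6, 6, 6, 6, 6, 6, 6, 6, 6, 6, 6, 6, 6, 6, 6, 6, 6, 6, 6, 6, 6, 6, 6, 6, 6, 6, 6, 6, 6, 6, 6, 6, 6, 6, 6, 6, 6, 6, 6, 6, 1] on {0,…,342}.
Σ(ℓ_i−1) = 343−58 = 285; sign = (−1)^285 = -1.
Zolotarev: (325|343) = -1, matching the cycle-count sign.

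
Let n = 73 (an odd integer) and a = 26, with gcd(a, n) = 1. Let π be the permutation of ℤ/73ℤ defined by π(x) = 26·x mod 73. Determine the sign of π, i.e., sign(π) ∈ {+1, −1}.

Start at x=47: 47 → 54 → 17 → 4 → 31 → 3 → 5 → … (one orbit).
Decompose π into cycles: lengths [72, 1] (2 cycles, including the fixed point 0).
Σ(ℓ_i−1) = 73−2 = 71; sign = (−1)^71 = -1.
Check: (26/73) = -1 by Zolotarev.

-1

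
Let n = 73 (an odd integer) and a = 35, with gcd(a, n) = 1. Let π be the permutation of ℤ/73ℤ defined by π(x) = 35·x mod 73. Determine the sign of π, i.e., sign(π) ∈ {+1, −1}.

Trace 35: π^k(35) = [35, 57, 24, 37, 54, 65, 12] for k=0..6.
π_35 has 3 disjoint cycles with lengths [36, 36, 1] on {0,…,72}.
Σ(ℓ_i−1) = 73−3 = 70; sign = (−1)^70 = +1.
Check: (35/73) = +1 by Zolotarev.

+1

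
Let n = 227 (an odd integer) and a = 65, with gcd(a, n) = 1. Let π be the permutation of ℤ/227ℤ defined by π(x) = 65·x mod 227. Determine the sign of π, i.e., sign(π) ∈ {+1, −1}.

+1

Orbit of 134 under x↦65x: [134, 84, 12, 99, 79, 141, 85]… (length divides ord_227(65)).
The orbit structure of x ↦ 65x mod 227: 3 orbits of sizes [113, 113, 1].
n − c = 227 − 3 = 224; sign = (−1)^224 = +1.
Check: (65/227) = +1 by Zolotarev.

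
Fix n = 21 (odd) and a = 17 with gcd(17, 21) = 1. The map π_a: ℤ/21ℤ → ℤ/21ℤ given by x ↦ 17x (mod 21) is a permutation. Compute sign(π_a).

+1

Start at x=16: 16 → 20 → 4 → 5 → 1 → 17 → 16 (one orbit).
Cycle lengths of π_17 on ℤ/21ℤ: [6, 6, 6, 2, 1]; 5 cycles in total.
5 cycles on 21: each ℓ→(−1)^(ℓ−1), product (−1)^16 = +1.
(17|21)_J = +1 (Zolotarev's lemma cross-check).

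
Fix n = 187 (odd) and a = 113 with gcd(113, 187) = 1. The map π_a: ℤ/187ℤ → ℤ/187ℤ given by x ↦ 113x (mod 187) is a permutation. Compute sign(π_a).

-1

Start at x=31: 31 → 137 → 147 → 155 → 124 → 174 → 27 → … (one orbit).
Cycle lengths of π_113 on ℤ/187ℤ: [80, 80, 16, 5, 5, 1]; 6 cycles in total.
6 cycles on 187: each ℓ→(−1)^(ℓ−1), product (−1)^181 = -1.
Check: (113/187) = -1 by Zolotarev.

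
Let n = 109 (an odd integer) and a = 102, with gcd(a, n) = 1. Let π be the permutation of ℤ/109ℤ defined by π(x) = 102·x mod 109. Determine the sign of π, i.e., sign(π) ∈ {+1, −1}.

Start at x=27: 27 → 29 → 15 → 4 → 81 → 87 → 45 → … (one orbit).
Cycle type of π: 54×2 + 1; total 3 cycles.
3 cycles on 109: each ℓ→(−1)^(ℓ−1), product (−1)^106 = +1.

+1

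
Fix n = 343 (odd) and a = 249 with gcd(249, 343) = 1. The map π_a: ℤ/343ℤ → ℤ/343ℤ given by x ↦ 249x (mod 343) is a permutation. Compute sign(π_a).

+1

Trace 324: π^k(324) = [324, 71, 186, 9, 183, 291, 86] for k=0..6.
π_249 has 7 disjoint cycles with lengths [147, 147, 21, 21, 3, 3, 1] on {0,…,342}.
sign(π) = (−1)^{n − #cycles} = (−1)^{343−7} = (−1)^336 = +1.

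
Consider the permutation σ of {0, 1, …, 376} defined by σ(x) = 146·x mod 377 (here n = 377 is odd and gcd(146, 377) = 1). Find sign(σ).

+1

Trace 1: π^k(1) = [1, 146, 204] for k=0..2.
145 cycles of lengths [3, 3, 3, 3, 3, 3, 3, 3, 3, 3, 3, 3, 3, 3, 3, 3, 3, 3, 3, 3, 3, 3, 3, 3, 3, 3, 3, 3, 3, 3, 3, 3, 3, 3, 3, 3, 3, 3, 3, 3, 3, 3, 3, 3, 3, 3, 3, 3, 3, 3, 3, 3, 3, 3, 3, 3, 3, 3, 3, 3, 3, 3, 3, 3, 3, 3, 3, 3, 3, 3, 3, 3, 3, 3, 3, 3, 3, 3, 3, 3, 3, 3, 3, 3, 3, 3, 3, 3, 3, 3, 3, 3, 3, 3, 3, 3, 3, 3, 3, 3, 3, 3, 3, 3, 3, 3, 3, 3, 3, 3, 3, 3, 3, 3, 3, 3, 1, 1, 1, 1, 1, 1, 1, 1, 1, 1, 1, 1, 1, 1, 1, 1, 1, 1, 1, 1, 1, 1, 1, 1, 1, 1, 1, 1, 1].
n − c = 377 − 145 = 232; sign = (−1)^232 = +1.
Via Zolotarev, sign(π_{146}) = (146|377) = +1.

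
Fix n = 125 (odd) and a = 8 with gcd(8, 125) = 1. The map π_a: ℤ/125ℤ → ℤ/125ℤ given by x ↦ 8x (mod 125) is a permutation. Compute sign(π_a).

-1

Start at x=49: 49 → 17 → 11 → 88 → 79 → 7 → 56 → … (one orbit).
Decompose π into cycles: lengths [100, 20, 4, 1] (4 cycles, including the fixed point 0).
With 4 cycles on 125 points, sign = (−1)^{125−4} = -1.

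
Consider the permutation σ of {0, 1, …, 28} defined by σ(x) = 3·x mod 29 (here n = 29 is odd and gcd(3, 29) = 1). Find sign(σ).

-1

Orbit of 25 under x↦3x: [25, 17, 22, 8, 24, 14, 13]… (length divides ord_29(3)).
The orbit structure of x ↦ 3x mod 29: 2 orbits of sizes [28, 1].
2 cycles on 29: each ℓ→(−1)^(ℓ−1), product (−1)^27 = -1.
The Jacobi symbol (3|29) = -1 (Zolotarev) agrees.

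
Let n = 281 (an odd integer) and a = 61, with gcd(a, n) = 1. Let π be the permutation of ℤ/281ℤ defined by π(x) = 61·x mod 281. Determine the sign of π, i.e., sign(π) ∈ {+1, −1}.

Start at x=129: 129 → 1 → 61 → 68 → 214 → 128 → 221 → … (one orbit).
Decompose π into cycles: lengths [40, 40, 40, 40, 40, 40, 40, 1] (8 cycles, including the fixed point 0).
8 cycles on 281: each ℓ→(−1)^(ℓ−1), product (−1)^273 = -1.
Via Zolotarev, sign(π_{61}) = (61|281) = -1.

-1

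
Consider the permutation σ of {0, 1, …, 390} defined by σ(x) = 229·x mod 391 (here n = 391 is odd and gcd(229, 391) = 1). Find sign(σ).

-1

Trace 47: π^k(47) = [47, 206, 254, 298, 208, 321, 1] for k=0..6.
The orbit structure of x ↦ 229x mod 391: 58 orbits of sizes [8, 8, 8, 8, 8, 8, 8, 8, 8, 8, 8, 8, 8, 8, 8, 8, 8, 8, 8, 8, 8, 8, 8, 8, 8, 8, 8, 8, 8, 8, 8, 8, 8, 8, 8, 8, 8, 8, 8, 8, 8, 8, 8, 8, 8, 8, 2, 2, 2, 2, 2, 2, 2, 2, 2, 2, 2, 1].
sign(π) = (−1)^{n − #cycles} = (−1)^{391−58} = (−1)^333 = -1.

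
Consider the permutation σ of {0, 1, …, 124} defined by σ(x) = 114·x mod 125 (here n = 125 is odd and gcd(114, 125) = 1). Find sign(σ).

+1

Start at x=34: 34 → 1 → 114 → 121 → 44 → 16 → 74 → … (one orbit).
7 cycles of lengths [50, 50, 10, 10, 2, 2, 1].
Σ(ℓ_i−1) = 125−7 = 118; sign = (−1)^118 = +1.
The Jacobi symbol (114|125) = +1 (Zolotarev) agrees.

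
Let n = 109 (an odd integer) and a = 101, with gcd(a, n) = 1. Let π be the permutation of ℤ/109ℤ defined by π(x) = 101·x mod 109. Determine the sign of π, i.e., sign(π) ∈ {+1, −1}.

-1

Start at x=8: 8 → 45 → 76 → 46 → 68 → 1 → 101 → … (one orbit).
Cycle lengths of π_101 on ℤ/109ℤ: [12, 12, 12, 12, 12, 12, 12, 12, 12, 1]; 10 cycles in total.
With 10 cycles on 109 points, sign = (−1)^{109−10} = -1.
The Jacobi symbol (101|109) = -1 (Zolotarev) agrees.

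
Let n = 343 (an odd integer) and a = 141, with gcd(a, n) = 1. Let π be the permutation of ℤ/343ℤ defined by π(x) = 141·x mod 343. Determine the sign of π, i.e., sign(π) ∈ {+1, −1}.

+1

Start at x=330: 330 → 225 → 169 → 162 → 204 → 295 → 92 → … (one orbit).
19 cycles of lengths [49, 49, 49, 49, 49, 49, 7, 7, 7, 7, 7, 7, 1, 1, 1, 1, 1, 1, 1].
n − c = 343 − 19 = 324; sign = (−1)^324 = +1.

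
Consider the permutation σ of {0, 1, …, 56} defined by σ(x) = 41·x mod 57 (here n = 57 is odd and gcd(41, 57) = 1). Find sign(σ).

Orbit of 8 under x↦41x: [8, 43, 53, 7, 2, 25, 56]… (length divides ord_57(41)).
Cycle lengths of π_41 on ℤ/57ℤ: [18, 18, 18, 2, 1]; 5 cycles in total.
5 cycles on 57: each ℓ→(−1)^(ℓ−1), product (−1)^52 = +1.

+1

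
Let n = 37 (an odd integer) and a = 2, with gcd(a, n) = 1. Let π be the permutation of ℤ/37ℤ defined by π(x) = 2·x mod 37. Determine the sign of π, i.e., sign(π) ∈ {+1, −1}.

-1

Start at x=33: 33 → 29 → 21 → 5 → 10 → 20 → 3 → … (one orbit).
Cycle lengths of π_2 on ℤ/37ℤ: [36, 1]; 2 cycles in total.
37 − 2 = 35 transpositions; sign(π) = (−1)^35 = -1.
(2|37)_J = -1 (Zolotarev's lemma cross-check).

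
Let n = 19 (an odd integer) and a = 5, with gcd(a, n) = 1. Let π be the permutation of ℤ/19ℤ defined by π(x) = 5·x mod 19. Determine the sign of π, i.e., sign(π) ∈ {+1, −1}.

Start at x=7: 7 → 16 → 4 → 1 → 5 → 6 → 11 → … (one orbit).
3 cycles of lengths [9, 9, 1].
19 − 3 = 16 transpositions; sign(π) = (−1)^16 = +1.

+1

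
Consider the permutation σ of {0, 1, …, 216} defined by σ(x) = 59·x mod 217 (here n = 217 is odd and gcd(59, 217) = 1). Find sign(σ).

-1

Trace 9: π^k(9) = [9, 97, 81, 5, 78, 45, 51] for k=0..6.
π_59 has 10 disjoint cycles with lengths [30, 30, 30, 30, 30, 30, 15, 15, 6, 1] on {0,…,216}.
10 cycles on 217: each ℓ→(−1)^(ℓ−1), product (−1)^207 = -1.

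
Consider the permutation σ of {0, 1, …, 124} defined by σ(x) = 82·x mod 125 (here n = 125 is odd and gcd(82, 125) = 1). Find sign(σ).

Start at x=51: 51 → 57 → 49 → 18 → 101 → 32 → 124 → … (one orbit).
π_82 has 12 disjoint cycles with lengths [20, 20, 20, 20, 20, 4, 4, 4, 4, 4, 4, 1] on {0,…,124}.
12 cycles on 125: each ℓ→(−1)^(ℓ−1), product (−1)^113 = -1.

-1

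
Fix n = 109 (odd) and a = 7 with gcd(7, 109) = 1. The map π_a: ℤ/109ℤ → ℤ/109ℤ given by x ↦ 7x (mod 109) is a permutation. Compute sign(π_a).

+1

Orbit of 78 under x↦7x: [78, 1, 7, 49, 16, 3, 21]… (length divides ord_109(7)).
The orbit structure of x ↦ 7x mod 109: 5 orbits of sizes [27, 27, 27, 27, 1].
109 − 5 = 104 transpositions; sign(π) = (−1)^104 = +1.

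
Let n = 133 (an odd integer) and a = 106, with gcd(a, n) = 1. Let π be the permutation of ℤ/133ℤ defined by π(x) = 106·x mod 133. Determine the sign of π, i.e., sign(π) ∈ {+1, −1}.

+1

Orbit of 64 under x↦106x: [64, 1, 106]… (length divides ord_133(106)).
π_106 has 49 disjoint cycles with lengths [3, 3, 3, 3, 3, 3, 3, 3, 3, 3, 3, 3, 3, 3, 3, 3, 3, 3, 3, 3, 3, 3, 3, 3, 3, 3, 3, 3, 3, 3, 3, 3, 3, 3, 3, 3, 3, 3, 3, 3, 3, 3, 1, 1, 1, 1, 1, 1, 1] on {0,…,132}.
133 − 49 = 84 transpositions; sign(π) = (−1)^84 = +1.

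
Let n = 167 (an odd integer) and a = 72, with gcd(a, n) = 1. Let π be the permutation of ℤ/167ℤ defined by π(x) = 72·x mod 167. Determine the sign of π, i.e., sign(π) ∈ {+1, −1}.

+1

Trace 133: π^k(133) = [133, 57, 96, 65, 4, 121, 28] for k=0..6.
π_72 has 3 disjoint cycles with lengths [83, 83, 1] on {0,…,166}.
n − c = 167 − 3 = 164; sign = (−1)^164 = +1.
Via Zolotarev, sign(π_{72}) = (72|167) = +1.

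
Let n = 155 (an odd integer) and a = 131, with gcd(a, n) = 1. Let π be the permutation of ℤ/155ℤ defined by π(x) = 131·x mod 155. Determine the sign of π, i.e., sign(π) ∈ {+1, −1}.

Start at x=81: 81 → 71 → 1 → 131 → 111 → 126 → 76 → … (one orbit).
Cycle type of π: 15×10 + 1×5; total 15 cycles.
sign(π) = (−1)^{n − #cycles} = (−1)^{155−15} = (−1)^140 = +1.

+1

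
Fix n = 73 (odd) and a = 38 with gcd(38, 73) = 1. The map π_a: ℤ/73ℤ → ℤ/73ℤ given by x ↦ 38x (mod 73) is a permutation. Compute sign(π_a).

+1

Start at x=55: 55 → 46 → 69 → 67 → 64 → 23 → 71 → … (one orbit).
Cycle lengths of π_38 on ℤ/73ℤ: [36, 36, 1]; 3 cycles in total.
sign(π) = (−1)^{n − #cycles} = (−1)^{73−3} = (−1)^70 = +1.
(38|73)_J = +1 (Zolotarev's lemma cross-check).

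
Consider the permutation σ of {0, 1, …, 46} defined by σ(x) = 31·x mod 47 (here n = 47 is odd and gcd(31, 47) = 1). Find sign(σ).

-1

Trace 26: π^k(26) = [26, 7, 29, 6, 45, 32, 5] for k=0..6.
Decompose π into cycles: lengths [46, 1] (2 cycles, including the fixed point 0).
sign(π) = (−1)^{n − #cycles} = (−1)^{47−2} = (−1)^45 = -1.
The Jacobi symbol (31|47) = -1 (Zolotarev) agrees.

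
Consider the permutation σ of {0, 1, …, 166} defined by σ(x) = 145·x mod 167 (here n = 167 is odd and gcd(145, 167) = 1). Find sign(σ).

-1

Trace 41: π^k(41) = [41, 100, 138, 137, 159, 9, 136] for k=0..6.
Cycle lengths of π_145 on ℤ/167ℤ: [166, 1]; 2 cycles in total.
2 cycles on 167: each ℓ→(−1)^(ℓ−1), product (−1)^165 = -1.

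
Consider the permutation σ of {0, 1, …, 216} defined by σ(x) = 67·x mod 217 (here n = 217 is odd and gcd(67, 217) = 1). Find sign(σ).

Trace 149: π^k(149) = [149, 1, 67] for k=0..2.
Cycle type of π: 3×72 + 1; total 73 cycles.
sign(π) = (−1)^{n − #cycles} = (−1)^{217−73} = (−1)^144 = +1.
Check: (67/217) = +1 by Zolotarev.

+1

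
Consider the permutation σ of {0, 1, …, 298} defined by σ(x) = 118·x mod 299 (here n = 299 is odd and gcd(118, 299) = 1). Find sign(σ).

+1

Start at x=144: 144 → 248 → 261 → 1 → 118 → 170 → 27 → … (one orbit).
Cycle type of π: 11×26 + 1×13; total 39 cycles.
With 39 cycles on 299 points, sign = (−1)^{299−39} = +1.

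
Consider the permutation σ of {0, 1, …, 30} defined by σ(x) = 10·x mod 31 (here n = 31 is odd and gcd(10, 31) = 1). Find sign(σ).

Trace 5: π^k(5) = [5, 19, 4, 9, 28, 1, 10] for k=0..6.
The orbit structure of x ↦ 10x mod 31: 3 orbits of sizes [15, 15, 1].
With 3 cycles on 31 points, sign = (−1)^{31−3} = +1.
Via Zolotarev, sign(π_{10}) = (10|31) = +1.

+1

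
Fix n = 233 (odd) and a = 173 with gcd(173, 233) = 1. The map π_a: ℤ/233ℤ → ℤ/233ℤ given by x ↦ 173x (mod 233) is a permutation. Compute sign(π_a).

+1

Start at x=144: 144 → 214 → 208 → 102 → 171 → 225 → 14 → … (one orbit).
The orbit structure of x ↦ 173x mod 233: 3 orbits of sizes [116, 116, 1].
n − c = 233 − 3 = 230; sign = (−1)^230 = +1.
The Jacobi symbol (173|233) = +1 (Zolotarev) agrees.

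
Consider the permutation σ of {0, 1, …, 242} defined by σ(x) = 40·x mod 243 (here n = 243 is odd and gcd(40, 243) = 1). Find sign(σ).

+1

Start at x=91: 91 → 238 → 43 → 19 → 31 → 25 → 28 → … (one orbit).
11 cycles of lengths [81, 81, 27, 27, 9, 9, 3, 3, 1, 1, 1].
n − c = 243 − 11 = 232; sign = (−1)^232 = +1.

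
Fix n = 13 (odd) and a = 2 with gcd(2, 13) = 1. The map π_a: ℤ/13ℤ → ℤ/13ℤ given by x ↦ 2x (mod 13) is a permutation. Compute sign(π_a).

-1

Start at x=3: 3 → 6 → 12 → 11 → 9 → 5 → 10 → … (one orbit).
Decompose π into cycles: lengths [12, 1] (2 cycles, including the fixed point 0).
13 − 2 = 11 transpositions; sign(π) = (−1)^11 = -1.
The Jacobi symbol (2|13) = -1 (Zolotarev) agrees.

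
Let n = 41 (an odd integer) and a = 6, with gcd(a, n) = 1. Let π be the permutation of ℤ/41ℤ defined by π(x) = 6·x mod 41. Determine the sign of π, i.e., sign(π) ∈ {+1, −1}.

Start at x=25: 25 → 27 → 39 → 29 → 10 → 19 → 32 → … (one orbit).
π_6 has 2 disjoint cycles with lengths [40, 1] on {0,…,40}.
41 − 2 = 39 transpositions; sign(π) = (−1)^39 = -1.
Check: (6/41) = -1 by Zolotarev.

-1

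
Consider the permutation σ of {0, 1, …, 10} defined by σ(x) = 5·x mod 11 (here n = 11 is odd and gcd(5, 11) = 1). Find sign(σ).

Orbit of 9 under x↦5x: [9, 1, 5, 3, 4]… (length divides ord_11(5)).
π_5 has 3 disjoint cycles with lengths [5, 5, 1] on {0,…,10}.
n − c = 11 − 3 = 8; sign = (−1)^8 = +1.
(5|11)_J = +1 (Zolotarev's lemma cross-check).

+1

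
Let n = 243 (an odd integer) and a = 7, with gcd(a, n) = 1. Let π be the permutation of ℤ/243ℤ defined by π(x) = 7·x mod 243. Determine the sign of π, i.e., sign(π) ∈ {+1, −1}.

+1

Start at x=118: 118 → 97 → 193 → 136 → 223 → 103 → 235 → … (one orbit).
Decompose π into cycles: lengths [81, 81, 27, 27, 9, 9, 3, 3, 1, 1, 1] (11 cycles, including the fixed point 0).
n − c = 243 − 11 = 232; sign = (−1)^232 = +1.
Via Zolotarev, sign(π_{7}) = (7|243) = +1.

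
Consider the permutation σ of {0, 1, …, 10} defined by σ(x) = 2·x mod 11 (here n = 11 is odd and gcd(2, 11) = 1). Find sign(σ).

Trace 9: π^k(9) = [9, 7, 3, 6, 1, 2, 4] for k=0..6.
Decompose π into cycles: lengths [10, 1] (2 cycles, including the fixed point 0).
n − c = 11 − 2 = 9; sign = (−1)^9 = -1.

-1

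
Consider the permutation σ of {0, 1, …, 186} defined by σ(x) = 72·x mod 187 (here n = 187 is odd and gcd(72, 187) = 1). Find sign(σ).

-1

Orbit of 72 under x↦72x: [72, 135, 183, 86, 21, 16, 30]… (length divides ord_187(72)).
14 cycles of lengths [20, 20, 20, 20, 20, 20, 20, 20, 10, 4, 4, 4, 4, 1].
14 cycles on 187: each ℓ→(−1)^(ℓ−1), product (−1)^173 = -1.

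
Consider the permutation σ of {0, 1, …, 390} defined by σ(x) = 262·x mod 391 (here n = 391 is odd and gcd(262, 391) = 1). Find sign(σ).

-1

Orbit of 139 under x↦262x: [139, 55, 334, 315, 29, 169, 95]… (length divides ord_391(262)).
π_262 has 6 disjoint cycles with lengths [176, 176, 16, 11, 11, 1] on {0,…,390}.
6 cycles on 391: each ℓ→(−1)^(ℓ−1), product (−1)^385 = -1.
Via Zolotarev, sign(π_{262}) = (262|391) = -1.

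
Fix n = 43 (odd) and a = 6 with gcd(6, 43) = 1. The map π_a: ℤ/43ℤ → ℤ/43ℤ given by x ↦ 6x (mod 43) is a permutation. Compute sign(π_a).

+1

Orbit of 6 under x↦6x: [6, 36, 1]… (length divides ord_43(6)).
Cycle lengths of π_6 on ℤ/43ℤ: [3, 3, 3, 3, 3, 3, 3, 3, 3, 3, 3, 3, 3, 3, 1]; 15 cycles in total.
sign(π) = (−1)^{n − #cycles} = (−1)^{43−15} = (−1)^28 = +1.
(6|43)_J = +1 (Zolotarev's lemma cross-check).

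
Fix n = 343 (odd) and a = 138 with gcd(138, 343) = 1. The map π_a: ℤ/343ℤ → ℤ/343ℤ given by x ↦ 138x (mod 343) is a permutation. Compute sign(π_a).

-1

Start at x=305: 305 → 244 → 58 → 115 → 92 → 5 → 4 → … (one orbit).
Decompose π into cycles: lengths [294, 42, 6, 1] (4 cycles, including the fixed point 0).
343 − 4 = 339 transpositions; sign(π) = (−1)^339 = -1.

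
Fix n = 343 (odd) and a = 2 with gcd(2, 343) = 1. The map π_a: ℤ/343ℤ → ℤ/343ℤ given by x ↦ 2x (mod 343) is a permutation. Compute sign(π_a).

Trace 310: π^k(310) = [310, 277, 211, 79, 158, 316, 289] for k=0..6.
7 cycles of lengths [147, 147, 21, 21, 3, 3, 1].
n − c = 343 − 7 = 336; sign = (−1)^336 = +1.

+1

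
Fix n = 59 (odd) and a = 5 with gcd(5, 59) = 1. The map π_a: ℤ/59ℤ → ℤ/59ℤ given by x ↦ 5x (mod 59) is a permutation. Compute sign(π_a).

Start at x=26: 26 → 12 → 1 → 5 → 25 → 7 → 35 → … (one orbit).
π_5 has 3 disjoint cycles with lengths [29, 29, 1] on {0,…,58}.
Σ(ℓ_i−1) = 59−3 = 56; sign = (−1)^56 = +1.
(5|59)_J = +1 (Zolotarev's lemma cross-check).

+1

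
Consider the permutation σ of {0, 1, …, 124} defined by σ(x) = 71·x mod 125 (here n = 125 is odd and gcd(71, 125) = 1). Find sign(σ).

+1

Orbit of 91 under x↦71x: [91, 86, 106, 26, 96, 66, 61]… (length divides ord_125(71)).
13 cycles of lengths [25, 25, 25, 25, 5, 5, 5, 5, 1, 1, 1, 1, 1].
13 cycles on 125: each ℓ→(−1)^(ℓ−1), product (−1)^112 = +1.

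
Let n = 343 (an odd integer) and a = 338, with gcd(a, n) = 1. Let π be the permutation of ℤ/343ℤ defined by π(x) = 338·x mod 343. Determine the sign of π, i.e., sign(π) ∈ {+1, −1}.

+1

Trace 64: π^k(64) = [64, 23, 228, 232, 212, 312, 155] for k=0..6.
π_338 has 7 disjoint cycles with lengths [147, 147, 21, 21, 3, 3, 1] on {0,…,342}.
7 cycles on 343: each ℓ→(−1)^(ℓ−1), product (−1)^336 = +1.
Check: (338/343) = +1 by Zolotarev.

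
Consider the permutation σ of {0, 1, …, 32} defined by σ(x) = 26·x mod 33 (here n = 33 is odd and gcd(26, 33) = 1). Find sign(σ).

-1

Start at x=23: 23 → 4 → 5 → 31 → 14 → 1 → 26 → … (one orbit).
The orbit structure of x ↦ 26x mod 33: 6 orbits of sizes [10, 10, 5, 5, 2, 1].
With 6 cycles on 33 points, sign = (−1)^{33−6} = -1.
(26|33)_J = -1 (Zolotarev's lemma cross-check).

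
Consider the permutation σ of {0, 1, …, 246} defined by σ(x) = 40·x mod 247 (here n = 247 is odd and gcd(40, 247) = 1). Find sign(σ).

-1

Start at x=92: 92 → 222 → 235 → 14 → 66 → 170 → 131 → … (one orbit).
26 cycles of lengths [18, 18, 18, 18, 18, 18, 18, 18, 18, 18, 18, 18, 18, 1, 1, 1, 1, 1, 1, 1, 1, 1, 1, 1, 1, 1].
With 26 cycles on 247 points, sign = (−1)^{247−26} = -1.
Check: (40/247) = -1 by Zolotarev.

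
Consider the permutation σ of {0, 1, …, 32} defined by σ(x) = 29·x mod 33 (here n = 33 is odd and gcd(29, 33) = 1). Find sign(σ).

+1

Trace 2: π^k(2) = [2, 25, 32, 4, 17, 31, 8] for k=0..6.
The orbit structure of x ↦ 29x mod 33: 5 orbits of sizes [10, 10, 10, 2, 1].
33 − 5 = 28 transpositions; sign(π) = (−1)^28 = +1.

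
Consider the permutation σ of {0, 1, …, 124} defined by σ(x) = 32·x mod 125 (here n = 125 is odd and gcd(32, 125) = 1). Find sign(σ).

-1

Start at x=18: 18 → 76 → 57 → 74 → 118 → 26 → 82 → … (one orbit).
Cycle type of π: 20×5 + 4×6 + 1; total 12 cycles.
n − c = 125 − 12 = 113; sign = (−1)^113 = -1.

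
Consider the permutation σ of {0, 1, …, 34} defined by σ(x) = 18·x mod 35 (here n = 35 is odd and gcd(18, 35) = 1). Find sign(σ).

-1

Start at x=22: 22 → 11 → 23 → 29 → 32 → 16 → 8 → … (one orbit).
The orbit structure of x ↦ 18x mod 35: 6 orbits of sizes [12, 12, 4, 3, 3, 1].
Σ(ℓ_i−1) = 35−6 = 29; sign = (−1)^29 = -1.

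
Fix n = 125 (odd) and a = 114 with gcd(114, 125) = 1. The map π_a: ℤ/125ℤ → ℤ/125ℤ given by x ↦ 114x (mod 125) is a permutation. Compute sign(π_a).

Orbit of 89 under x↦114x: [89, 21, 19, 41, 49, 86, 54]… (length divides ord_125(114)).
Cycle type of π: 50×2 + 10×2 + 2×2 + 1; total 7 cycles.
7 cycles on 125: each ℓ→(−1)^(ℓ−1), product (−1)^118 = +1.

+1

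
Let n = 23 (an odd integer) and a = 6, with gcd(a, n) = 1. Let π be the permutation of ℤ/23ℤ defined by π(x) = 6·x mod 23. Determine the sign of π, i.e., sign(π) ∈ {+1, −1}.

+1

Start at x=1: 1 → 6 → 13 → 9 → 8 → 2 → 12 → … (one orbit).
Decompose π into cycles: lengths [11, 11, 1] (3 cycles, including the fixed point 0).
sign(π) = (−1)^{n − #cycles} = (−1)^{23−3} = (−1)^20 = +1.
(6|23)_J = +1 (Zolotarev's lemma cross-check).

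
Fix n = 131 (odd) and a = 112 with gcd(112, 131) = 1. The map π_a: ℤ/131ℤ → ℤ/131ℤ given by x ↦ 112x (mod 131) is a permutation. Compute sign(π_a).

+1

Trace 113: π^k(113) = [113, 80, 52, 60, 39, 45, 62] for k=0..6.
11 cycles of lengths [13, 13, 13, 13, 13, 13, 13, 13, 13, 13, 1].
sign(π) = (−1)^{n − #cycles} = (−1)^{131−11} = (−1)^120 = +1.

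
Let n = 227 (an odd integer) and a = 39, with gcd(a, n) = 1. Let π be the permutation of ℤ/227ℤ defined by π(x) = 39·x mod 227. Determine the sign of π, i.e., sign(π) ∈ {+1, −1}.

-1

Start at x=44: 44 → 127 → 186 → 217 → 64 → 226 → 188 → … (one orbit).
The orbit structure of x ↦ 39x mod 227: 2 orbits of sizes [226, 1].
n − c = 227 − 2 = 225; sign = (−1)^225 = -1.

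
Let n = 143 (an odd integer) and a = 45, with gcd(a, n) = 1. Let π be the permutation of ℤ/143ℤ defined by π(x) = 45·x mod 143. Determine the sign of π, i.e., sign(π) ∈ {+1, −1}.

Orbit of 67 under x↦45x: [67, 12, 111, 133, 122, 56, 89]… (length divides ord_143(45)).
The orbit structure of x ↦ 45x mod 143: 22 orbits of sizes [12, 12, 12, 12, 12, 12, 12, 12, 12, 12, 12, 1, 1, 1, 1, 1, 1, 1, 1, 1, 1, 1].
143 − 22 = 121 transpositions; sign(π) = (−1)^121 = -1.
Zolotarev: (45|143) = -1, matching the cycle-count sign.

-1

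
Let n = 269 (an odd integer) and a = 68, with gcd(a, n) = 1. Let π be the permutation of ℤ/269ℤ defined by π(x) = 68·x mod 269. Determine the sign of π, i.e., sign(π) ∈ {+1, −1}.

-1

Start at x=131: 131 → 31 → 225 → 236 → 177 → 200 → 150 → … (one orbit).
Decompose π into cycles: lengths [268, 1] (2 cycles, including the fixed point 0).
Σ(ℓ_i−1) = 269−2 = 267; sign = (−1)^267 = -1.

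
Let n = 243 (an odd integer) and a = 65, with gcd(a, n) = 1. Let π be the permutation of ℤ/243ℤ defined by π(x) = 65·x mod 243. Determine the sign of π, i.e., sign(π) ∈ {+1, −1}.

-1

Orbit of 230 under x↦65x: [230, 127, 236, 31, 71, 241, 113]… (length divides ord_243(65)).
Cycle lengths of π_65 on ℤ/243ℤ: [162, 54, 18, 6, 2, 1]; 6 cycles in total.
6 cycles on 243: each ℓ→(−1)^(ℓ−1), product (−1)^237 = -1.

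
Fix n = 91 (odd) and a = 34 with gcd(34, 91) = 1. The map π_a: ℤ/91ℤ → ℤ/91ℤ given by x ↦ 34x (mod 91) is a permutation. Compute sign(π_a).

Start at x=64: 64 → 83 → 1 → 34 → 64 (one orbit).
Cycle type of π: 4×21 + 2×3 + 1; total 25 cycles.
With 25 cycles on 91 points, sign = (−1)^{91−25} = +1.

+1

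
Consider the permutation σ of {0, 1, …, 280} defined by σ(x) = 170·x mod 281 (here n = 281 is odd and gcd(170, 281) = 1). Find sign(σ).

+1

Trace 81: π^k(81) = [81, 1, 170, 238, 277, 163, 172] for k=0..6.
5 cycles of lengths [70, 70, 70, 70, 1].
With 5 cycles on 281 points, sign = (−1)^{281−5} = +1.
Check: (170/281) = +1 by Zolotarev.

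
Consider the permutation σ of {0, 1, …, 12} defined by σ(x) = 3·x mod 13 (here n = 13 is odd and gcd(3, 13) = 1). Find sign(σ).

Orbit of 9 under x↦3x: [9, 1, 3]… (length divides ord_13(3)).
Decompose π into cycles: lengths [3, 3, 3, 3, 1] (5 cycles, including the fixed point 0).
With 5 cycles on 13 points, sign = (−1)^{13−5} = +1.

+1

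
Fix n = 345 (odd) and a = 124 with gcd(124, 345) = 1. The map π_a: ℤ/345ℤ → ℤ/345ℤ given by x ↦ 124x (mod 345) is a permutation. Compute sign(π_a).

Trace 1: π^k(1) = [1, 124, 196, 154, 121, 169, 256] for k=0..6.
The orbit structure of x ↦ 124x mod 345: 27 orbits of sizes [22, 22, 22, 22, 22, 22, 22, 22, 22, 22, 22, 22, 11, 11, 11, 11, 11, 11, 2, 2, 2, 2, 2, 2, 1, 1, 1].
Σ(ℓ_i−1) = 345−27 = 318; sign = (−1)^318 = +1.
The Jacobi symbol (124|345) = +1 (Zolotarev) agrees.

+1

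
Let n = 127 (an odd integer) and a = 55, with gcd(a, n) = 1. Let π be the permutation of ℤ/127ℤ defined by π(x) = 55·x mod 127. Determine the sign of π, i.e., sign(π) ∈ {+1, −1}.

-1

Orbit of 122 under x↦55x: [122, 106, 115, 102, 22, 67, 2]… (length divides ord_127(55)).
π_55 has 2 disjoint cycles with lengths [126, 1] on {0,…,126}.
2 cycles on 127: each ℓ→(−1)^(ℓ−1), product (−1)^125 = -1.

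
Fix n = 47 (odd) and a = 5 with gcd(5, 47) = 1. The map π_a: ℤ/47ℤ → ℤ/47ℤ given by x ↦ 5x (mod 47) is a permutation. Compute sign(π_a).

Start at x=14: 14 → 23 → 21 → 11 → 8 → 40 → 12 → … (one orbit).
2 cycles of lengths [46, 1].
2 cycles on 47: each ℓ→(−1)^(ℓ−1), product (−1)^45 = -1.
Via Zolotarev, sign(π_{5}) = (5|47) = -1.

-1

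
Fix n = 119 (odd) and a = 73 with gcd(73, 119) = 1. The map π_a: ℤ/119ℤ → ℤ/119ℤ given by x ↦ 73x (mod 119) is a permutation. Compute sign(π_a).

+1

Trace 41: π^k(41) = [41, 18, 5, 8, 108, 30, 48] for k=0..6.
π_73 has 5 disjoint cycles with lengths [48, 48, 16, 6, 1] on {0,…,118}.
With 5 cycles on 119 points, sign = (−1)^{119−5} = +1.
Via Zolotarev, sign(π_{73}) = (73|119) = +1.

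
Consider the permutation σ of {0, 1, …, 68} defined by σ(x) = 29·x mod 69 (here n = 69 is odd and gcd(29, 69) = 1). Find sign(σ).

Trace 52: π^k(52) = [52, 59, 55, 8, 25, 35, 49] for k=0..6.
π_29 has 6 disjoint cycles with lengths [22, 22, 11, 11, 2, 1] on {0,…,68}.
sign(π) = (−1)^{n − #cycles} = (−1)^{69−6} = (−1)^63 = -1.

-1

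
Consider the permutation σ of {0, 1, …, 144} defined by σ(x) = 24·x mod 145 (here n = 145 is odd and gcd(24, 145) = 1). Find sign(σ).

Orbit of 54 under x↦24x: [54, 136, 74, 36, 139, 1, 24]… (length divides ord_145(24)).
Cycle type of π: 14×8 + 7×4 + 2×2 + 1; total 15 cycles.
n − c = 145 − 15 = 130; sign = (−1)^130 = +1.
The Jacobi symbol (24|145) = +1 (Zolotarev) agrees.

+1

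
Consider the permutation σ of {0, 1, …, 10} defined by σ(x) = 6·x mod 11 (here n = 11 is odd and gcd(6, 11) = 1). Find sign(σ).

Trace 10: π^k(10) = [10, 5, 8, 4, 2, 1, 6] for k=0..6.
Cycle lengths of π_6 on ℤ/11ℤ: [10, 1]; 2 cycles in total.
11 − 2 = 9 transpositions; sign(π) = (−1)^9 = -1.
Via Zolotarev, sign(π_{6}) = (6|11) = -1.

-1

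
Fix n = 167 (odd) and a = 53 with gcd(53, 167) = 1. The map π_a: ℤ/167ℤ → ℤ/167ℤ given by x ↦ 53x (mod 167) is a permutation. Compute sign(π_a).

-1

Start at x=18: 18 → 119 → 128 → 104 → 1 → 53 → 137 → … (one orbit).
π_53 has 2 disjoint cycles with lengths [166, 1] on {0,…,166}.
Σ(ℓ_i−1) = 167−2 = 165; sign = (−1)^165 = -1.
(53|167)_J = -1 (Zolotarev's lemma cross-check).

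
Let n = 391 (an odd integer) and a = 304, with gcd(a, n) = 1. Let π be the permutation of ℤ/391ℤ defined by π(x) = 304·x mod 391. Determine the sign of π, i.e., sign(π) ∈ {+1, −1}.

Orbit of 291 under x↦304x: [291, 98, 76, 35, 83, 208, 281]… (length divides ord_391(304)).
8 cycles of lengths [88, 88, 88, 88, 22, 8, 8, 1].
n − c = 391 − 8 = 383; sign = (−1)^383 = -1.

-1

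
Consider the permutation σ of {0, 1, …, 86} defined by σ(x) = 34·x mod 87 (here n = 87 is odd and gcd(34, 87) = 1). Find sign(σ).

Start at x=34: 34 → 25 → 67 → 16 → 22 → 52 → 28 → … (one orbit).
Decompose π into cycles: lengths [14, 14, 14, 14, 14, 14, 1, 1, 1] (9 cycles, including the fixed point 0).
sign(π) = (−1)^{n − #cycles} = (−1)^{87−9} = (−1)^78 = +1.
The Jacobi symbol (34|87) = +1 (Zolotarev) agrees.

+1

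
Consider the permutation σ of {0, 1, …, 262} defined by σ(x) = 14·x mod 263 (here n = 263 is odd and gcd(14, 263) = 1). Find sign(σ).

Trace 134: π^k(134) = [134, 35, 227, 22, 45, 104, 141] for k=0..6.
Cycle lengths of π_14 on ℤ/263ℤ: [262, 1]; 2 cycles in total.
sign(π) = (−1)^{n − #cycles} = (−1)^{263−2} = (−1)^261 = -1.
Check: (14/263) = -1 by Zolotarev.

-1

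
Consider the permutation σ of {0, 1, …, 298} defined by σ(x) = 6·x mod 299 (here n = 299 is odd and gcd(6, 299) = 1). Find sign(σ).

Trace 105: π^k(105) = [105, 32, 192, 255, 35, 210, 64] for k=0..6.
Cycle type of π: 132×2 + 12 + 11×2 + 1; total 6 cycles.
Σ(ℓ_i−1) = 299−6 = 293; sign = (−1)^293 = -1.

-1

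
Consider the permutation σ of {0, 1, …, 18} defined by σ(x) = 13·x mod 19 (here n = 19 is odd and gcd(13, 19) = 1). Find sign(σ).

-1

Start at x=5: 5 → 8 → 9 → 3 → 1 → 13 → 17 → … (one orbit).
Decompose π into cycles: lengths [18, 1] (2 cycles, including the fixed point 0).
n − c = 19 − 2 = 17; sign = (−1)^17 = -1.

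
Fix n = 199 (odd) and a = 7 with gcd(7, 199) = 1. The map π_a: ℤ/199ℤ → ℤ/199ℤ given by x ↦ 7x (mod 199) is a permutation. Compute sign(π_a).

Trace 32: π^k(32) = [32, 25, 175, 31, 18, 126, 86] for k=0..6.
The orbit structure of x ↦ 7x mod 199: 3 orbits of sizes [99, 99, 1].
3 cycles on 199: each ℓ→(−1)^(ℓ−1), product (−1)^196 = +1.
The Jacobi symbol (7|199) = +1 (Zolotarev) agrees.

+1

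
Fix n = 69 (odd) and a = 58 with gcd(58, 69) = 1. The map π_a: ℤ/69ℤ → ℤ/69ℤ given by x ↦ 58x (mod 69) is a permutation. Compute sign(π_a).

+1

Start at x=58: 58 → 52 → 49 → 13 → 64 → 55 → 16 → … (one orbit).
9 cycles of lengths [11, 11, 11, 11, 11, 11, 1, 1, 1].
n − c = 69 − 9 = 60; sign = (−1)^60 = +1.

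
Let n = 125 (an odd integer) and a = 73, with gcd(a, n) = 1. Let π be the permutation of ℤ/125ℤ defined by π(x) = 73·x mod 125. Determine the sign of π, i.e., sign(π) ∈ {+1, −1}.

Trace 46: π^k(46) = [46, 108, 9, 32, 86, 28, 44] for k=0..6.
Cycle lengths of π_73 on ℤ/125ℤ: [100, 20, 4, 1]; 4 cycles in total.
With 4 cycles on 125 points, sign = (−1)^{125−4} = -1.

-1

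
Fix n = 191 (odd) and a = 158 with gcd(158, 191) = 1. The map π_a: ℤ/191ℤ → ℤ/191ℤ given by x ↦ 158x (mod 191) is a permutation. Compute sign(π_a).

Orbit of 154 under x↦158x: [154, 75, 8, 118, 117, 150, 16]… (length divides ord_191(158)).
The orbit structure of x ↦ 158x mod 191: 3 orbits of sizes [95, 95, 1].
With 3 cycles on 191 points, sign = (−1)^{191−3} = +1.
Via Zolotarev, sign(π_{158}) = (158|191) = +1.

+1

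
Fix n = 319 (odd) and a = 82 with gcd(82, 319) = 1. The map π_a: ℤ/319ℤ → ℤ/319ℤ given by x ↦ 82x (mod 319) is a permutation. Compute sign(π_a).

Start at x=210: 210 → 313 → 146 → 169 → 141 → 78 → 16 → … (one orbit).
Cycle lengths of π_82 on ℤ/319ℤ: [35, 35, 35, 35, 35, 35, 35, 35, 7, 7, 7, 7, 5, 5, 1]; 15 cycles in total.
319 − 15 = 304 transpositions; sign(π) = (−1)^304 = +1.
Via Zolotarev, sign(π_{82}) = (82|319) = +1.

+1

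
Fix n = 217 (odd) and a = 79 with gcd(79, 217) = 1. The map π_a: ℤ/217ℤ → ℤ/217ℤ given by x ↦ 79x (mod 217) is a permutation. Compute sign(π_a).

Trace 85: π^k(85) = [85, 205, 137, 190, 37, 102, 29] for k=0..6.
Cycle type of π: 30×7 + 3×2 + 1; total 10 cycles.
217 − 10 = 207 transpositions; sign(π) = (−1)^207 = -1.
Via Zolotarev, sign(π_{79}) = (79|217) = -1.

-1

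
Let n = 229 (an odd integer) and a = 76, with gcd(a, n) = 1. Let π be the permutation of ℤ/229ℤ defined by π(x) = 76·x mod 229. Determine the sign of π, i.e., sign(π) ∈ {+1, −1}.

Start at x=14: 14 → 148 → 27 → 220 → 3 → 228 → 153 → … (one orbit).
Cycle type of π: 114×2 + 1; total 3 cycles.
229 − 3 = 226 transpositions; sign(π) = (−1)^226 = +1.

+1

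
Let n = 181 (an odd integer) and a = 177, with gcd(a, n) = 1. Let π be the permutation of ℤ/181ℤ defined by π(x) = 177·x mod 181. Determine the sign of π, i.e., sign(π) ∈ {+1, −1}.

+1

Trace 1: π^k(1) = [1, 177, 16, 117, 75, 62, 114] for k=0..6.
Cycle type of π: 45×4 + 1; total 5 cycles.
181 − 5 = 176 transpositions; sign(π) = (−1)^176 = +1.
Via Zolotarev, sign(π_{177}) = (177|181) = +1.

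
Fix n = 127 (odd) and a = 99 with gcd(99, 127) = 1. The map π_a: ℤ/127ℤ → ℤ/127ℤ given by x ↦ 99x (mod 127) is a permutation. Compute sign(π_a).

+1

Trace 99: π^k(99) = [99, 22, 19, 103, 37, 107, 52] for k=0..6.
The orbit structure of x ↦ 99x mod 127: 15 orbits of sizes [9, 9, 9, 9, 9, 9, 9, 9, 9, 9, 9, 9, 9, 9, 1].
127 − 15 = 112 transpositions; sign(π) = (−1)^112 = +1.
Via Zolotarev, sign(π_{99}) = (99|127) = +1.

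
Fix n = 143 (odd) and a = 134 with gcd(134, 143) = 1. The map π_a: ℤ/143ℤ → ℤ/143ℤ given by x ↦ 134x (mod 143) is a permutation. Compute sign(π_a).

Start at x=1: 1 → 134 → 81 → 129 → 126 → 10 → 53 → … (one orbit).
The orbit structure of x ↦ 134x mod 143: 8 orbits of sizes [30, 30, 30, 30, 10, 6, 6, 1].
sign(π) = (−1)^{n − #cycles} = (−1)^{143−8} = (−1)^135 = -1.
Zolotarev: (134|143) = -1, matching the cycle-count sign.

-1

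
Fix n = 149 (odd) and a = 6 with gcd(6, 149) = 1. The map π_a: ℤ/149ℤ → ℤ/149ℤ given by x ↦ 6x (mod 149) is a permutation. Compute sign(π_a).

+1

Start at x=145: 145 → 125 → 5 → 30 → 31 → 37 → 73 → … (one orbit).
π_6 has 5 disjoint cycles with lengths [37, 37, 37, 37, 1] on {0,…,148}.
With 5 cycles on 149 points, sign = (−1)^{149−5} = +1.
The Jacobi symbol (6|149) = +1 (Zolotarev) agrees.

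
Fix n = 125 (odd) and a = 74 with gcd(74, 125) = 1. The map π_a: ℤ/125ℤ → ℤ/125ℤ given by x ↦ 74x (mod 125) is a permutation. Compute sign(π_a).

Start at x=101: 101 → 99 → 76 → 124 → 51 → 24 → 26 → … (one orbit).
The orbit structure of x ↦ 74x mod 125: 23 orbits of sizes [10, 10, 10, 10, 10, 10, 10, 10, 10, 10, 2, 2, 2, 2, 2, 2, 2, 2, 2, 2, 2, 2, 1].
Σ(ℓ_i−1) = 125−23 = 102; sign = (−1)^102 = +1.

+1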